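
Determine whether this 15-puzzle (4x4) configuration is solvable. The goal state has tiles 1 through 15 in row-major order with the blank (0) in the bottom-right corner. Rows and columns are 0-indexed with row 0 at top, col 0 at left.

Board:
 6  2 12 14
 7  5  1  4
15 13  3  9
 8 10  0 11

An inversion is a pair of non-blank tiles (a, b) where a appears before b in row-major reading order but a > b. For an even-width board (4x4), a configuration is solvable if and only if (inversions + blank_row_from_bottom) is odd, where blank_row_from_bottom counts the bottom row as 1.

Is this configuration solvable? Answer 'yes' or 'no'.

Inversions: 45
Blank is in row 3 (0-indexed from top), which is row 1 counting from the bottom (bottom = 1).
45 + 1 = 46, which is even, so the puzzle is not solvable.

Answer: no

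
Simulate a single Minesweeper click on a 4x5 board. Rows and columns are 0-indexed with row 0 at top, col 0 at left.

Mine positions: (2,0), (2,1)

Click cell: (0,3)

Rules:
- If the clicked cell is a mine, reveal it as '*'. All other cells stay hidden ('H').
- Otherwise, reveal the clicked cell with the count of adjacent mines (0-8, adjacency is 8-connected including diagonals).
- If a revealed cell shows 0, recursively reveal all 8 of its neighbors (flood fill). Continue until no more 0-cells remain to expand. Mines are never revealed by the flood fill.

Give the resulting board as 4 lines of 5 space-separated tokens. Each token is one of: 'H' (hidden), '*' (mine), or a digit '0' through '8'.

0 0 0 0 0
2 2 1 0 0
H H 1 0 0
H H 1 0 0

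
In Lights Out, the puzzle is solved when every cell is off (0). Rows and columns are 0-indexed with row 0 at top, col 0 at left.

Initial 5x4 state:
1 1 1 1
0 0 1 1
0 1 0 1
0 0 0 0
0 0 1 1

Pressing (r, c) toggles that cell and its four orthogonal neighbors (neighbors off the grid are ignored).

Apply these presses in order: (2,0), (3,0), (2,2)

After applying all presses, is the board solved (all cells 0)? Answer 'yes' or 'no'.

Answer: no

Derivation:
After press 1 at (2,0):
1 1 1 1
1 0 1 1
1 0 0 1
1 0 0 0
0 0 1 1

After press 2 at (3,0):
1 1 1 1
1 0 1 1
0 0 0 1
0 1 0 0
1 0 1 1

After press 3 at (2,2):
1 1 1 1
1 0 0 1
0 1 1 0
0 1 1 0
1 0 1 1

Lights still on: 13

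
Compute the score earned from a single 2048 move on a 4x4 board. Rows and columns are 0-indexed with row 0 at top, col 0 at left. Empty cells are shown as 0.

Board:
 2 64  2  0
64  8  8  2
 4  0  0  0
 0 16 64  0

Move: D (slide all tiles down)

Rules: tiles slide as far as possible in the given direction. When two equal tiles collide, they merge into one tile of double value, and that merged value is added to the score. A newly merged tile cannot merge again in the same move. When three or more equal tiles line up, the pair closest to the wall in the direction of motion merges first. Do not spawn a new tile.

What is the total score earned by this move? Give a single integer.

Slide down:
col 0: [2, 64, 4, 0] -> [0, 2, 64, 4]  score +0 (running 0)
col 1: [64, 8, 0, 16] -> [0, 64, 8, 16]  score +0 (running 0)
col 2: [2, 8, 0, 64] -> [0, 2, 8, 64]  score +0 (running 0)
col 3: [0, 2, 0, 0] -> [0, 0, 0, 2]  score +0 (running 0)
Board after move:
 0  0  0  0
 2 64  2  0
64  8  8  0
 4 16 64  2

Answer: 0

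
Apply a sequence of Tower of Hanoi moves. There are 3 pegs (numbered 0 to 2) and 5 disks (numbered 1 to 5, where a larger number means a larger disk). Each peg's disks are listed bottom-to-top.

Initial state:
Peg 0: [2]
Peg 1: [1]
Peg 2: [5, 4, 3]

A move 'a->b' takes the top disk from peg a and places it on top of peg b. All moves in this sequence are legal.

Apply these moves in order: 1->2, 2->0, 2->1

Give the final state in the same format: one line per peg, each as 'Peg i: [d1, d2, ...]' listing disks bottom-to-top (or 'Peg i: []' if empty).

Answer: Peg 0: [2, 1]
Peg 1: [3]
Peg 2: [5, 4]

Derivation:
After move 1 (1->2):
Peg 0: [2]
Peg 1: []
Peg 2: [5, 4, 3, 1]

After move 2 (2->0):
Peg 0: [2, 1]
Peg 1: []
Peg 2: [5, 4, 3]

After move 3 (2->1):
Peg 0: [2, 1]
Peg 1: [3]
Peg 2: [5, 4]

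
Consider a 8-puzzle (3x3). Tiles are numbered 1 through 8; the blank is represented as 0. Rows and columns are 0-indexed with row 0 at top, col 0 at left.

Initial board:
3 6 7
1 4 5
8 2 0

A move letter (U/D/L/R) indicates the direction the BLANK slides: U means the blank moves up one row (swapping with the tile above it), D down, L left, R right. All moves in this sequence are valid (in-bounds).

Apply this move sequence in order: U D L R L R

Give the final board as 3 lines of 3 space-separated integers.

Answer: 3 6 7
1 4 5
8 2 0

Derivation:
After move 1 (U):
3 6 7
1 4 0
8 2 5

After move 2 (D):
3 6 7
1 4 5
8 2 0

After move 3 (L):
3 6 7
1 4 5
8 0 2

After move 4 (R):
3 6 7
1 4 5
8 2 0

After move 5 (L):
3 6 7
1 4 5
8 0 2

After move 6 (R):
3 6 7
1 4 5
8 2 0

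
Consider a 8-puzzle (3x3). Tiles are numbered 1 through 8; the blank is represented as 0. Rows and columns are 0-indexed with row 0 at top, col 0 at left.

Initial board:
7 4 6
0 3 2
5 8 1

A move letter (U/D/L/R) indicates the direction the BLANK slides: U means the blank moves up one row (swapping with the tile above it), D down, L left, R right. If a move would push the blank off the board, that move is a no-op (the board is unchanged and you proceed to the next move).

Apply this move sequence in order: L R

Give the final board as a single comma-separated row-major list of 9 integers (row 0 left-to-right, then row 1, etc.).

Answer: 7, 4, 6, 3, 0, 2, 5, 8, 1

Derivation:
After move 1 (L):
7 4 6
0 3 2
5 8 1

After move 2 (R):
7 4 6
3 0 2
5 8 1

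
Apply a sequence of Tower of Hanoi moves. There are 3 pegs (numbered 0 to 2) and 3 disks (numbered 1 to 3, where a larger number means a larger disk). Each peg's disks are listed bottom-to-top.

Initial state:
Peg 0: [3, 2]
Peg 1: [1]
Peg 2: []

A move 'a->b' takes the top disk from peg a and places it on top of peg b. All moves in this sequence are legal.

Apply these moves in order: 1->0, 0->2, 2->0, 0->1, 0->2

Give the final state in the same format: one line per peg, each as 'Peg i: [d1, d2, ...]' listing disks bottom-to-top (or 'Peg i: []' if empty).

Answer: Peg 0: [3]
Peg 1: [1]
Peg 2: [2]

Derivation:
After move 1 (1->0):
Peg 0: [3, 2, 1]
Peg 1: []
Peg 2: []

After move 2 (0->2):
Peg 0: [3, 2]
Peg 1: []
Peg 2: [1]

After move 3 (2->0):
Peg 0: [3, 2, 1]
Peg 1: []
Peg 2: []

After move 4 (0->1):
Peg 0: [3, 2]
Peg 1: [1]
Peg 2: []

After move 5 (0->2):
Peg 0: [3]
Peg 1: [1]
Peg 2: [2]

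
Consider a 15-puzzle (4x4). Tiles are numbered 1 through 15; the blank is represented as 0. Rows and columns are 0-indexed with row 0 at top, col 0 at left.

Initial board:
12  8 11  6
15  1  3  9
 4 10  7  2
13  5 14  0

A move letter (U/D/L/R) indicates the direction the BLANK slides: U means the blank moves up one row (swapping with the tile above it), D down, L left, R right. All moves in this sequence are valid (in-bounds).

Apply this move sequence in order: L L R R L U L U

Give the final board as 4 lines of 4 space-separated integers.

After move 1 (L):
12  8 11  6
15  1  3  9
 4 10  7  2
13  5  0 14

After move 2 (L):
12  8 11  6
15  1  3  9
 4 10  7  2
13  0  5 14

After move 3 (R):
12  8 11  6
15  1  3  9
 4 10  7  2
13  5  0 14

After move 4 (R):
12  8 11  6
15  1  3  9
 4 10  7  2
13  5 14  0

After move 5 (L):
12  8 11  6
15  1  3  9
 4 10  7  2
13  5  0 14

After move 6 (U):
12  8 11  6
15  1  3  9
 4 10  0  2
13  5  7 14

After move 7 (L):
12  8 11  6
15  1  3  9
 4  0 10  2
13  5  7 14

After move 8 (U):
12  8 11  6
15  0  3  9
 4  1 10  2
13  5  7 14

Answer: 12  8 11  6
15  0  3  9
 4  1 10  2
13  5  7 14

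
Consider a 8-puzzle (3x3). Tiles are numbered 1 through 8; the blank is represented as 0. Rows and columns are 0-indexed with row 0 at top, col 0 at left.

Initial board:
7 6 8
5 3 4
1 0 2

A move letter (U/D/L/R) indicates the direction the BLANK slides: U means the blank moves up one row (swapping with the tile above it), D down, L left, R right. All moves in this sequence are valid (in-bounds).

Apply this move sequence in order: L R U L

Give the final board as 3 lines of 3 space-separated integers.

After move 1 (L):
7 6 8
5 3 4
0 1 2

After move 2 (R):
7 6 8
5 3 4
1 0 2

After move 3 (U):
7 6 8
5 0 4
1 3 2

After move 4 (L):
7 6 8
0 5 4
1 3 2

Answer: 7 6 8
0 5 4
1 3 2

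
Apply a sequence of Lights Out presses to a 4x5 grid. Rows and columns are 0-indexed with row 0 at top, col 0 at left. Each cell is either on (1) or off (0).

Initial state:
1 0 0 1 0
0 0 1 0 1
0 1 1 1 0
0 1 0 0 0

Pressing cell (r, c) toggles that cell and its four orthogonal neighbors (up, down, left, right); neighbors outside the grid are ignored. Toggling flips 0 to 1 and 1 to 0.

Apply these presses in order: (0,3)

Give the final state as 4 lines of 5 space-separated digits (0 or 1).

Answer: 1 0 1 0 1
0 0 1 1 1
0 1 1 1 0
0 1 0 0 0

Derivation:
After press 1 at (0,3):
1 0 1 0 1
0 0 1 1 1
0 1 1 1 0
0 1 0 0 0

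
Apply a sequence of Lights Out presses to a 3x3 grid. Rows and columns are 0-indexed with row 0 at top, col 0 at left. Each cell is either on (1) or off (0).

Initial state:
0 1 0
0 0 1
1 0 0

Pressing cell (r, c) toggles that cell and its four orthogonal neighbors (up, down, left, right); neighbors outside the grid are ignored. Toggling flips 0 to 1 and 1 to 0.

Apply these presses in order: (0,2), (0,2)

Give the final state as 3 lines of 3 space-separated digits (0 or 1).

After press 1 at (0,2):
0 0 1
0 0 0
1 0 0

After press 2 at (0,2):
0 1 0
0 0 1
1 0 0

Answer: 0 1 0
0 0 1
1 0 0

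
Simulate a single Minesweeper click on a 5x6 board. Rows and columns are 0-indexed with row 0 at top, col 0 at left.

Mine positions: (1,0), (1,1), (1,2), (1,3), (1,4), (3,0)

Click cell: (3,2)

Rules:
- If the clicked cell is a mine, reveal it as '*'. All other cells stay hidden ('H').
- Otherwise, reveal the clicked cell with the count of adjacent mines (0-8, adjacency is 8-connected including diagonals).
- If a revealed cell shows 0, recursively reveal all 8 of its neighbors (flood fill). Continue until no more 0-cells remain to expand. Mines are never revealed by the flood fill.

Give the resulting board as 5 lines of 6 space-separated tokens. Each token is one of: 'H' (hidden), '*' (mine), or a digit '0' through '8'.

H H H H H H
H H H H H H
H 4 3 3 2 1
H 1 0 0 0 0
H 1 0 0 0 0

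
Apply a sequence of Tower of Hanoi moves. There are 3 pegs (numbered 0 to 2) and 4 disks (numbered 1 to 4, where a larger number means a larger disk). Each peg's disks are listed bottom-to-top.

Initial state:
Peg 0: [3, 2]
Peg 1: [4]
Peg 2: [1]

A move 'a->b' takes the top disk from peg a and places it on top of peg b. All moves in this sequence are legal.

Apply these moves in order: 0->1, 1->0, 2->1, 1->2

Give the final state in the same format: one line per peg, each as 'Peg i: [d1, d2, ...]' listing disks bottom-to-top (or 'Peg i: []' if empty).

After move 1 (0->1):
Peg 0: [3]
Peg 1: [4, 2]
Peg 2: [1]

After move 2 (1->0):
Peg 0: [3, 2]
Peg 1: [4]
Peg 2: [1]

After move 3 (2->1):
Peg 0: [3, 2]
Peg 1: [4, 1]
Peg 2: []

After move 4 (1->2):
Peg 0: [3, 2]
Peg 1: [4]
Peg 2: [1]

Answer: Peg 0: [3, 2]
Peg 1: [4]
Peg 2: [1]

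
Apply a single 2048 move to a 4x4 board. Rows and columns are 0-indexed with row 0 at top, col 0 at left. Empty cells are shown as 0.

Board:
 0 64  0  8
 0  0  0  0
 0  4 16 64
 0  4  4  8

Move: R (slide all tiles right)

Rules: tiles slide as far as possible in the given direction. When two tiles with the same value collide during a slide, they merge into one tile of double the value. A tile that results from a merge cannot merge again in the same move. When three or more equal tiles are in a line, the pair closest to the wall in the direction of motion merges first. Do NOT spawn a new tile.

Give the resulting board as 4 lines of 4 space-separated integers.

Slide right:
row 0: [0, 64, 0, 8] -> [0, 0, 64, 8]
row 1: [0, 0, 0, 0] -> [0, 0, 0, 0]
row 2: [0, 4, 16, 64] -> [0, 4, 16, 64]
row 3: [0, 4, 4, 8] -> [0, 0, 8, 8]

Answer:  0  0 64  8
 0  0  0  0
 0  4 16 64
 0  0  8  8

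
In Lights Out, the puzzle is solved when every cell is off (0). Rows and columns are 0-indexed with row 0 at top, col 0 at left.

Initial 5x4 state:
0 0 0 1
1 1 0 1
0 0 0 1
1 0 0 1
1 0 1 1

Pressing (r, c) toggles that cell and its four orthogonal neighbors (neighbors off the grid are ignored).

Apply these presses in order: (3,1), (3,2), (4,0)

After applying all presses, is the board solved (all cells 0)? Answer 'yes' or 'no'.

Answer: no

Derivation:
After press 1 at (3,1):
0 0 0 1
1 1 0 1
0 1 0 1
0 1 1 1
1 1 1 1

After press 2 at (3,2):
0 0 0 1
1 1 0 1
0 1 1 1
0 0 0 0
1 1 0 1

After press 3 at (4,0):
0 0 0 1
1 1 0 1
0 1 1 1
1 0 0 0
0 0 0 1

Lights still on: 9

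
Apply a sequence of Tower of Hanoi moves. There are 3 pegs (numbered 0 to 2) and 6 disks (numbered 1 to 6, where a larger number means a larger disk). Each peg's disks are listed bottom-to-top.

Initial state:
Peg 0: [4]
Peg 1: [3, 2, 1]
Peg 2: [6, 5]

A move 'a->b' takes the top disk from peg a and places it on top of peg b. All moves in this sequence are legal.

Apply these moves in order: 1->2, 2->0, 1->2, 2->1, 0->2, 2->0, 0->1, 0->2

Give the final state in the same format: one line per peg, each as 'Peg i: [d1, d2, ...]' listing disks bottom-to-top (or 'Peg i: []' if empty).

After move 1 (1->2):
Peg 0: [4]
Peg 1: [3, 2]
Peg 2: [6, 5, 1]

After move 2 (2->0):
Peg 0: [4, 1]
Peg 1: [3, 2]
Peg 2: [6, 5]

After move 3 (1->2):
Peg 0: [4, 1]
Peg 1: [3]
Peg 2: [6, 5, 2]

After move 4 (2->1):
Peg 0: [4, 1]
Peg 1: [3, 2]
Peg 2: [6, 5]

After move 5 (0->2):
Peg 0: [4]
Peg 1: [3, 2]
Peg 2: [6, 5, 1]

After move 6 (2->0):
Peg 0: [4, 1]
Peg 1: [3, 2]
Peg 2: [6, 5]

After move 7 (0->1):
Peg 0: [4]
Peg 1: [3, 2, 1]
Peg 2: [6, 5]

After move 8 (0->2):
Peg 0: []
Peg 1: [3, 2, 1]
Peg 2: [6, 5, 4]

Answer: Peg 0: []
Peg 1: [3, 2, 1]
Peg 2: [6, 5, 4]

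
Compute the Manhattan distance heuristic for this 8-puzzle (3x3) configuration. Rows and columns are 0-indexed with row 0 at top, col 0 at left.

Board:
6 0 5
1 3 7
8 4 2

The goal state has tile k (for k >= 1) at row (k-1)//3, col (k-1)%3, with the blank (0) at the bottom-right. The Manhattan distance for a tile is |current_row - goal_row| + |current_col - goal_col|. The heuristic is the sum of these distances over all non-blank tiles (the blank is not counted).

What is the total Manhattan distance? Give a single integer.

Answer: 17

Derivation:
Tile 6: at (0,0), goal (1,2), distance |0-1|+|0-2| = 3
Tile 5: at (0,2), goal (1,1), distance |0-1|+|2-1| = 2
Tile 1: at (1,0), goal (0,0), distance |1-0|+|0-0| = 1
Tile 3: at (1,1), goal (0,2), distance |1-0|+|1-2| = 2
Tile 7: at (1,2), goal (2,0), distance |1-2|+|2-0| = 3
Tile 8: at (2,0), goal (2,1), distance |2-2|+|0-1| = 1
Tile 4: at (2,1), goal (1,0), distance |2-1|+|1-0| = 2
Tile 2: at (2,2), goal (0,1), distance |2-0|+|2-1| = 3
Sum: 3 + 2 + 1 + 2 + 3 + 1 + 2 + 3 = 17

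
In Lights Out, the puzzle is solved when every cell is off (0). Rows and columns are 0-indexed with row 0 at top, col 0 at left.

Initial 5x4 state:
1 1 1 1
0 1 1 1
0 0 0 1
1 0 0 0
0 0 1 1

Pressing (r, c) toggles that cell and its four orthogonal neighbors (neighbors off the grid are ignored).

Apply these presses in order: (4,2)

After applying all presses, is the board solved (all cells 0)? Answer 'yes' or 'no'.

After press 1 at (4,2):
1 1 1 1
0 1 1 1
0 0 0 1
1 0 1 0
0 1 0 0

Lights still on: 11

Answer: no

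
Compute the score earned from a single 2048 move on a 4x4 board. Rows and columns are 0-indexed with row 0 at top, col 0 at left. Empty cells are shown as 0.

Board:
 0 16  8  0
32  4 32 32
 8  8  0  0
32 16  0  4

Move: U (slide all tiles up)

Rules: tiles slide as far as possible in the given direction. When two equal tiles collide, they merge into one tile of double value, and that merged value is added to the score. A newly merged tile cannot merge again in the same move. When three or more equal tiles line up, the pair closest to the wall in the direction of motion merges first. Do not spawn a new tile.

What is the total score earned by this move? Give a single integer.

Answer: 0

Derivation:
Slide up:
col 0: [0, 32, 8, 32] -> [32, 8, 32, 0]  score +0 (running 0)
col 1: [16, 4, 8, 16] -> [16, 4, 8, 16]  score +0 (running 0)
col 2: [8, 32, 0, 0] -> [8, 32, 0, 0]  score +0 (running 0)
col 3: [0, 32, 0, 4] -> [32, 4, 0, 0]  score +0 (running 0)
Board after move:
32 16  8 32
 8  4 32  4
32  8  0  0
 0 16  0  0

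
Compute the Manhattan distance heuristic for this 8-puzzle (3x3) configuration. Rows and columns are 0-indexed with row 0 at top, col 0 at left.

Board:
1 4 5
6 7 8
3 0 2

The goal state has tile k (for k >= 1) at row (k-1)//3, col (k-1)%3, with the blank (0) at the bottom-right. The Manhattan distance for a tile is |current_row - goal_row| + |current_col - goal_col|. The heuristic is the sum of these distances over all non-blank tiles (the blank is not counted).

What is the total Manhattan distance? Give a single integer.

Answer: 17

Derivation:
Tile 1: at (0,0), goal (0,0), distance |0-0|+|0-0| = 0
Tile 4: at (0,1), goal (1,0), distance |0-1|+|1-0| = 2
Tile 5: at (0,2), goal (1,1), distance |0-1|+|2-1| = 2
Tile 6: at (1,0), goal (1,2), distance |1-1|+|0-2| = 2
Tile 7: at (1,1), goal (2,0), distance |1-2|+|1-0| = 2
Tile 8: at (1,2), goal (2,1), distance |1-2|+|2-1| = 2
Tile 3: at (2,0), goal (0,2), distance |2-0|+|0-2| = 4
Tile 2: at (2,2), goal (0,1), distance |2-0|+|2-1| = 3
Sum: 0 + 2 + 2 + 2 + 2 + 2 + 4 + 3 = 17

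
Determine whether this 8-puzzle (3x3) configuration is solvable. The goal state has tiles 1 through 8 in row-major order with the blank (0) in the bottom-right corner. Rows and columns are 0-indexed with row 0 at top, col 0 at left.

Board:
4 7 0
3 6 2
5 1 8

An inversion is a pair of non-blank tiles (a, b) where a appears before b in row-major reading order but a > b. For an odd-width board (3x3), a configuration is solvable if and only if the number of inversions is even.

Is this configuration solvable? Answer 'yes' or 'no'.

Inversions (pairs i<j in row-major order where tile[i] > tile[j] > 0): 15
15 is odd, so the puzzle is not solvable.

Answer: no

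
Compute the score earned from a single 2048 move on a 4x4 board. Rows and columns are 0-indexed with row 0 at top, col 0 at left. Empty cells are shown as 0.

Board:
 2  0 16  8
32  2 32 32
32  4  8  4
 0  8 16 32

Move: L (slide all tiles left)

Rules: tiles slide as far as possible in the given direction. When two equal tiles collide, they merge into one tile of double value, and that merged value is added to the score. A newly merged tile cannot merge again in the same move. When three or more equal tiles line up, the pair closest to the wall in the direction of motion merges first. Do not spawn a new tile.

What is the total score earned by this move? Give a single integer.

Slide left:
row 0: [2, 0, 16, 8] -> [2, 16, 8, 0]  score +0 (running 0)
row 1: [32, 2, 32, 32] -> [32, 2, 64, 0]  score +64 (running 64)
row 2: [32, 4, 8, 4] -> [32, 4, 8, 4]  score +0 (running 64)
row 3: [0, 8, 16, 32] -> [8, 16, 32, 0]  score +0 (running 64)
Board after move:
 2 16  8  0
32  2 64  0
32  4  8  4
 8 16 32  0

Answer: 64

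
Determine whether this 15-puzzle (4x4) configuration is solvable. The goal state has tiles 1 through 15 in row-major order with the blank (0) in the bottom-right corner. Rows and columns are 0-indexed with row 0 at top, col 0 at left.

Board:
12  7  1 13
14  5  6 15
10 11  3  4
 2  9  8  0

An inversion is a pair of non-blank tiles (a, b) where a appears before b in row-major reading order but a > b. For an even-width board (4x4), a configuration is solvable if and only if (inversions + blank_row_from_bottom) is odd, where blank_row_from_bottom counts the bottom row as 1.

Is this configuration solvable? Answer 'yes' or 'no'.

Inversions: 61
Blank is in row 3 (0-indexed from top), which is row 1 counting from the bottom (bottom = 1).
61 + 1 = 62, which is even, so the puzzle is not solvable.

Answer: no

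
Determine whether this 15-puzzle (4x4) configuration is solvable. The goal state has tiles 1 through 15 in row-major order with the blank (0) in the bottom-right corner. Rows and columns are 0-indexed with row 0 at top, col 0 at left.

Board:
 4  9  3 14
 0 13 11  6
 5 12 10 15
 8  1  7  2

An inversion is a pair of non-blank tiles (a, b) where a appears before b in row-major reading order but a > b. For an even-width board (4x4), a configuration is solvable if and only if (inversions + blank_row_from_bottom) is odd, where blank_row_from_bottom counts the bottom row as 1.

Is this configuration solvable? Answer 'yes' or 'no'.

Answer: yes

Derivation:
Inversions: 60
Blank is in row 1 (0-indexed from top), which is row 3 counting from the bottom (bottom = 1).
60 + 3 = 63, which is odd, so the puzzle is solvable.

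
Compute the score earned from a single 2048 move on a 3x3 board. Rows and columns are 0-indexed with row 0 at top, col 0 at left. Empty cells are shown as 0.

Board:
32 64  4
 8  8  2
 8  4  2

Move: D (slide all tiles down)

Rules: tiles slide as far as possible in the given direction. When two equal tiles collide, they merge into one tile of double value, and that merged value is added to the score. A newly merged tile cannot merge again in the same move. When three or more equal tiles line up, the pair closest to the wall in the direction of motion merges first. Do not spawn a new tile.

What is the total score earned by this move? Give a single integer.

Answer: 20

Derivation:
Slide down:
col 0: [32, 8, 8] -> [0, 32, 16]  score +16 (running 16)
col 1: [64, 8, 4] -> [64, 8, 4]  score +0 (running 16)
col 2: [4, 2, 2] -> [0, 4, 4]  score +4 (running 20)
Board after move:
 0 64  0
32  8  4
16  4  4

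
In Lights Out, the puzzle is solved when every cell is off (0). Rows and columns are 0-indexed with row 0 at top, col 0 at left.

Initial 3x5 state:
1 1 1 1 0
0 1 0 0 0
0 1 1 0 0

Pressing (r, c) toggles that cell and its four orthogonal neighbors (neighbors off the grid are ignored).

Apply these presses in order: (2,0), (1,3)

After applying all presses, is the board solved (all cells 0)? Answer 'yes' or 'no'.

After press 1 at (2,0):
1 1 1 1 0
1 1 0 0 0
1 0 1 0 0

After press 2 at (1,3):
1 1 1 0 0
1 1 1 1 1
1 0 1 1 0

Lights still on: 11

Answer: no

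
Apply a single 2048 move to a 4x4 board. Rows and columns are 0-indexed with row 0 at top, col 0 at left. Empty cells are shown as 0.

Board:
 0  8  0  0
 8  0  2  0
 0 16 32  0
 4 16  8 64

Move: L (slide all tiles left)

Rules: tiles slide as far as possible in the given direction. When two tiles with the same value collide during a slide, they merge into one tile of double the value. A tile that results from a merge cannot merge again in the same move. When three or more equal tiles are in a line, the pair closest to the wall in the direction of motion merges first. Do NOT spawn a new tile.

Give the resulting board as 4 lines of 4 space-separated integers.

Answer:  8  0  0  0
 8  2  0  0
16 32  0  0
 4 16  8 64

Derivation:
Slide left:
row 0: [0, 8, 0, 0] -> [8, 0, 0, 0]
row 1: [8, 0, 2, 0] -> [8, 2, 0, 0]
row 2: [0, 16, 32, 0] -> [16, 32, 0, 0]
row 3: [4, 16, 8, 64] -> [4, 16, 8, 64]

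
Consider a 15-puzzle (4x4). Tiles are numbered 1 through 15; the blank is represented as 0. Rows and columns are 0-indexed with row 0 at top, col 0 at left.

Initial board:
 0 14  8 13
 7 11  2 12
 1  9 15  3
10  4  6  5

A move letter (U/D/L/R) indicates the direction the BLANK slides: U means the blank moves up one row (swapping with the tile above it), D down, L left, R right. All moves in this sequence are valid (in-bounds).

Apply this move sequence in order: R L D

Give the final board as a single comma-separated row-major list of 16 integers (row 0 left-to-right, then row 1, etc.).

Answer: 7, 14, 8, 13, 0, 11, 2, 12, 1, 9, 15, 3, 10, 4, 6, 5

Derivation:
After move 1 (R):
14  0  8 13
 7 11  2 12
 1  9 15  3
10  4  6  5

After move 2 (L):
 0 14  8 13
 7 11  2 12
 1  9 15  3
10  4  6  5

After move 3 (D):
 7 14  8 13
 0 11  2 12
 1  9 15  3
10  4  6  5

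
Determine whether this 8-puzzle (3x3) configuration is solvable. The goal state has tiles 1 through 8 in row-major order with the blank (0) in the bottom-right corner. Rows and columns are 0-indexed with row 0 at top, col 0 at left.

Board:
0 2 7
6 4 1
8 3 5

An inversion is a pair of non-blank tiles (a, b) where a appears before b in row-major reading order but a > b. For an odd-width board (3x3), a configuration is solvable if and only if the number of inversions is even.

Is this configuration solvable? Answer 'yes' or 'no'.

Inversions (pairs i<j in row-major order where tile[i] > tile[j] > 0): 14
14 is even, so the puzzle is solvable.

Answer: yes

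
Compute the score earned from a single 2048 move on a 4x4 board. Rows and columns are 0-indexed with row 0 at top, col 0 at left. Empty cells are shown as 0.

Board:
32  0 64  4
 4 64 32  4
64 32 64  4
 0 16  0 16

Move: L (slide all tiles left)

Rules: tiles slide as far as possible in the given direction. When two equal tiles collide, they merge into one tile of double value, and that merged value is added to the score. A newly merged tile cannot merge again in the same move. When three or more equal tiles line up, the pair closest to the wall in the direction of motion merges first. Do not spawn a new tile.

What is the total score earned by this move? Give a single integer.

Answer: 32

Derivation:
Slide left:
row 0: [32, 0, 64, 4] -> [32, 64, 4, 0]  score +0 (running 0)
row 1: [4, 64, 32, 4] -> [4, 64, 32, 4]  score +0 (running 0)
row 2: [64, 32, 64, 4] -> [64, 32, 64, 4]  score +0 (running 0)
row 3: [0, 16, 0, 16] -> [32, 0, 0, 0]  score +32 (running 32)
Board after move:
32 64  4  0
 4 64 32  4
64 32 64  4
32  0  0  0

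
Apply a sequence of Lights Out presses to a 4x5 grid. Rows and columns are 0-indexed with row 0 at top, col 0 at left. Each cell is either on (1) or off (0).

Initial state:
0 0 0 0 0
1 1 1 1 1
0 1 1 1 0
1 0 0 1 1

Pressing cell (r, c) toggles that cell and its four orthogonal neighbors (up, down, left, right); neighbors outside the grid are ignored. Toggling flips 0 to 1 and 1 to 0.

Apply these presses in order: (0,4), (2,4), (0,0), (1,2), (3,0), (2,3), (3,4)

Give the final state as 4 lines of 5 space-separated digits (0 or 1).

Answer: 1 1 1 1 1
0 0 0 1 1
1 1 1 1 1
0 1 0 1 1

Derivation:
After press 1 at (0,4):
0 0 0 1 1
1 1 1 1 0
0 1 1 1 0
1 0 0 1 1

After press 2 at (2,4):
0 0 0 1 1
1 1 1 1 1
0 1 1 0 1
1 0 0 1 0

After press 3 at (0,0):
1 1 0 1 1
0 1 1 1 1
0 1 1 0 1
1 0 0 1 0

After press 4 at (1,2):
1 1 1 1 1
0 0 0 0 1
0 1 0 0 1
1 0 0 1 0

After press 5 at (3,0):
1 1 1 1 1
0 0 0 0 1
1 1 0 0 1
0 1 0 1 0

After press 6 at (2,3):
1 1 1 1 1
0 0 0 1 1
1 1 1 1 0
0 1 0 0 0

After press 7 at (3,4):
1 1 1 1 1
0 0 0 1 1
1 1 1 1 1
0 1 0 1 1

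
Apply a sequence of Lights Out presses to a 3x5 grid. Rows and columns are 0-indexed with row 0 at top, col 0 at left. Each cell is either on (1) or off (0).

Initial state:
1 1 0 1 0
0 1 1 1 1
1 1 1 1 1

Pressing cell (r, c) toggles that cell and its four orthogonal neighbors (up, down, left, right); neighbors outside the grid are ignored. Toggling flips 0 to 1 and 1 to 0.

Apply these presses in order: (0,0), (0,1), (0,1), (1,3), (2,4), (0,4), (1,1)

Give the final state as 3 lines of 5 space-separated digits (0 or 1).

After press 1 at (0,0):
0 0 0 1 0
1 1 1 1 1
1 1 1 1 1

After press 2 at (0,1):
1 1 1 1 0
1 0 1 1 1
1 1 1 1 1

After press 3 at (0,1):
0 0 0 1 0
1 1 1 1 1
1 1 1 1 1

After press 4 at (1,3):
0 0 0 0 0
1 1 0 0 0
1 1 1 0 1

After press 5 at (2,4):
0 0 0 0 0
1 1 0 0 1
1 1 1 1 0

After press 6 at (0,4):
0 0 0 1 1
1 1 0 0 0
1 1 1 1 0

After press 7 at (1,1):
0 1 0 1 1
0 0 1 0 0
1 0 1 1 0

Answer: 0 1 0 1 1
0 0 1 0 0
1 0 1 1 0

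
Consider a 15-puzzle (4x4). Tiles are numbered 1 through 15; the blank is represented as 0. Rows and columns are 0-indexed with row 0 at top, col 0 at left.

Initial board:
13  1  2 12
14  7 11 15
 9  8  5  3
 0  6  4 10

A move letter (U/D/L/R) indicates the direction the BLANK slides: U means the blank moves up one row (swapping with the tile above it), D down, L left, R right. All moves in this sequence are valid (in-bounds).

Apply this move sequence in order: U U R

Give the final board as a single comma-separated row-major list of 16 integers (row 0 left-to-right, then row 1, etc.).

After move 1 (U):
13  1  2 12
14  7 11 15
 0  8  5  3
 9  6  4 10

After move 2 (U):
13  1  2 12
 0  7 11 15
14  8  5  3
 9  6  4 10

After move 3 (R):
13  1  2 12
 7  0 11 15
14  8  5  3
 9  6  4 10

Answer: 13, 1, 2, 12, 7, 0, 11, 15, 14, 8, 5, 3, 9, 6, 4, 10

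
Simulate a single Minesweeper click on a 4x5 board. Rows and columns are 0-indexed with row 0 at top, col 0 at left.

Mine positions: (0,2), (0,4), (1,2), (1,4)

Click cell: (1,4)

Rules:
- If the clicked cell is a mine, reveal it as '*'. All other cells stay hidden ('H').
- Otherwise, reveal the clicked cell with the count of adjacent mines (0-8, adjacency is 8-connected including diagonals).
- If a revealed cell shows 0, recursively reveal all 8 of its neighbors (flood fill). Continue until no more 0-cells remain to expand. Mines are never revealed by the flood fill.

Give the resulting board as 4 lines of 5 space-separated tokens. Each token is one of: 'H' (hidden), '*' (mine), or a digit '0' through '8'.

H H H H H
H H H H *
H H H H H
H H H H H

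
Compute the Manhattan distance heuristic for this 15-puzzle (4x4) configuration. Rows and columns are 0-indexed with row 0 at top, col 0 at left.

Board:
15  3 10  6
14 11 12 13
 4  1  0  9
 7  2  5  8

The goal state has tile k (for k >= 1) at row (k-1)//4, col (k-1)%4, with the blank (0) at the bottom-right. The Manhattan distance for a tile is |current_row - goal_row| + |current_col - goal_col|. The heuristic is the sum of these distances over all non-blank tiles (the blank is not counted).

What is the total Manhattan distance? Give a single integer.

Answer: 48

Derivation:
Tile 15: (0,0)->(3,2) = 5
Tile 3: (0,1)->(0,2) = 1
Tile 10: (0,2)->(2,1) = 3
Tile 6: (0,3)->(1,1) = 3
Tile 14: (1,0)->(3,1) = 3
Tile 11: (1,1)->(2,2) = 2
Tile 12: (1,2)->(2,3) = 2
Tile 13: (1,3)->(3,0) = 5
Tile 4: (2,0)->(0,3) = 5
Tile 1: (2,1)->(0,0) = 3
Tile 9: (2,3)->(2,0) = 3
Tile 7: (3,0)->(1,2) = 4
Tile 2: (3,1)->(0,1) = 3
Tile 5: (3,2)->(1,0) = 4
Tile 8: (3,3)->(1,3) = 2
Sum: 5 + 1 + 3 + 3 + 3 + 2 + 2 + 5 + 5 + 3 + 3 + 4 + 3 + 4 + 2 = 48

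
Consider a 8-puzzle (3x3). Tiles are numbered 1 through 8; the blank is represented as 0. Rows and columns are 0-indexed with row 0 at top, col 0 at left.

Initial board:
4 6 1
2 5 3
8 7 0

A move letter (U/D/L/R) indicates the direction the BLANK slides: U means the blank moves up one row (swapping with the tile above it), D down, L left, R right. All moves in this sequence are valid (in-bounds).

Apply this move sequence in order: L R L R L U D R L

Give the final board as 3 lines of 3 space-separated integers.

After move 1 (L):
4 6 1
2 5 3
8 0 7

After move 2 (R):
4 6 1
2 5 3
8 7 0

After move 3 (L):
4 6 1
2 5 3
8 0 7

After move 4 (R):
4 6 1
2 5 3
8 7 0

After move 5 (L):
4 6 1
2 5 3
8 0 7

After move 6 (U):
4 6 1
2 0 3
8 5 7

After move 7 (D):
4 6 1
2 5 3
8 0 7

After move 8 (R):
4 6 1
2 5 3
8 7 0

After move 9 (L):
4 6 1
2 5 3
8 0 7

Answer: 4 6 1
2 5 3
8 0 7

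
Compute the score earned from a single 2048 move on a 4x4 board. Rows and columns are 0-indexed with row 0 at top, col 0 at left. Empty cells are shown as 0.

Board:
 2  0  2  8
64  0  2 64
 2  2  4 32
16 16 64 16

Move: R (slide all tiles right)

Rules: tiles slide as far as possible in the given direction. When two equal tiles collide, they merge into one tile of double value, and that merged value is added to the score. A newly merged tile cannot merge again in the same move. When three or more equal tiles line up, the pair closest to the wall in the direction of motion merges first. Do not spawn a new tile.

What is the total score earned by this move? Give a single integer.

Slide right:
row 0: [2, 0, 2, 8] -> [0, 0, 4, 8]  score +4 (running 4)
row 1: [64, 0, 2, 64] -> [0, 64, 2, 64]  score +0 (running 4)
row 2: [2, 2, 4, 32] -> [0, 4, 4, 32]  score +4 (running 8)
row 3: [16, 16, 64, 16] -> [0, 32, 64, 16]  score +32 (running 40)
Board after move:
 0  0  4  8
 0 64  2 64
 0  4  4 32
 0 32 64 16

Answer: 40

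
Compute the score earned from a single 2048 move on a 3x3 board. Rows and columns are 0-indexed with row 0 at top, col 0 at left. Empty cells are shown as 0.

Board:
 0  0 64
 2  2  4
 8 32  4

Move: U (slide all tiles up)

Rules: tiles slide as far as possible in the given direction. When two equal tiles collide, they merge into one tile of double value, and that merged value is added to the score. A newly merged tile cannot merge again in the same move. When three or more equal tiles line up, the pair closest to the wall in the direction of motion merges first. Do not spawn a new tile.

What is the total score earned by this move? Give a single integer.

Slide up:
col 0: [0, 2, 8] -> [2, 8, 0]  score +0 (running 0)
col 1: [0, 2, 32] -> [2, 32, 0]  score +0 (running 0)
col 2: [64, 4, 4] -> [64, 8, 0]  score +8 (running 8)
Board after move:
 2  2 64
 8 32  8
 0  0  0

Answer: 8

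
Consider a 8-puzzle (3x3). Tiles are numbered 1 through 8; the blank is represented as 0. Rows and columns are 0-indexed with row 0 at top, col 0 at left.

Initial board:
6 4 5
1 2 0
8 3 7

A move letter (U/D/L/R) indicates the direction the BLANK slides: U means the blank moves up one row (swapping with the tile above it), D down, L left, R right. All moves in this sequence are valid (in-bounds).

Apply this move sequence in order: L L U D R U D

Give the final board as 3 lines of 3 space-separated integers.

After move 1 (L):
6 4 5
1 0 2
8 3 7

After move 2 (L):
6 4 5
0 1 2
8 3 7

After move 3 (U):
0 4 5
6 1 2
8 3 7

After move 4 (D):
6 4 5
0 1 2
8 3 7

After move 5 (R):
6 4 5
1 0 2
8 3 7

After move 6 (U):
6 0 5
1 4 2
8 3 7

After move 7 (D):
6 4 5
1 0 2
8 3 7

Answer: 6 4 5
1 0 2
8 3 7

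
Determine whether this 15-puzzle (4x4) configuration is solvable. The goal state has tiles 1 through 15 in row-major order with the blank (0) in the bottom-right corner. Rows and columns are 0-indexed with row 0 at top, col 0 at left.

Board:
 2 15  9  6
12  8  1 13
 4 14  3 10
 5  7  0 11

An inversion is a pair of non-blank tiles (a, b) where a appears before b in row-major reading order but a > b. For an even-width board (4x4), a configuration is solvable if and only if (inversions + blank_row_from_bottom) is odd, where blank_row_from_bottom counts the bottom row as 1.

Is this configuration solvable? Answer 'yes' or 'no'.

Answer: yes

Derivation:
Inversions: 52
Blank is in row 3 (0-indexed from top), which is row 1 counting from the bottom (bottom = 1).
52 + 1 = 53, which is odd, so the puzzle is solvable.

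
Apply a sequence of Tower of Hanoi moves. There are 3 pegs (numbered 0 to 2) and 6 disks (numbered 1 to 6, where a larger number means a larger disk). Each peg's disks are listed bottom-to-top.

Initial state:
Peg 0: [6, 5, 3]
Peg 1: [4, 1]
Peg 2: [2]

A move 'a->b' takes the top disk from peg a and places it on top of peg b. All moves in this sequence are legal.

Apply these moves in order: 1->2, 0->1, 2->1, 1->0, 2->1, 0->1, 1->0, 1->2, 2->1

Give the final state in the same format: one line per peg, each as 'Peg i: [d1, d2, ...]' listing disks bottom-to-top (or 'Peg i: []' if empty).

After move 1 (1->2):
Peg 0: [6, 5, 3]
Peg 1: [4]
Peg 2: [2, 1]

After move 2 (0->1):
Peg 0: [6, 5]
Peg 1: [4, 3]
Peg 2: [2, 1]

After move 3 (2->1):
Peg 0: [6, 5]
Peg 1: [4, 3, 1]
Peg 2: [2]

After move 4 (1->0):
Peg 0: [6, 5, 1]
Peg 1: [4, 3]
Peg 2: [2]

After move 5 (2->1):
Peg 0: [6, 5, 1]
Peg 1: [4, 3, 2]
Peg 2: []

After move 6 (0->1):
Peg 0: [6, 5]
Peg 1: [4, 3, 2, 1]
Peg 2: []

After move 7 (1->0):
Peg 0: [6, 5, 1]
Peg 1: [4, 3, 2]
Peg 2: []

After move 8 (1->2):
Peg 0: [6, 5, 1]
Peg 1: [4, 3]
Peg 2: [2]

After move 9 (2->1):
Peg 0: [6, 5, 1]
Peg 1: [4, 3, 2]
Peg 2: []

Answer: Peg 0: [6, 5, 1]
Peg 1: [4, 3, 2]
Peg 2: []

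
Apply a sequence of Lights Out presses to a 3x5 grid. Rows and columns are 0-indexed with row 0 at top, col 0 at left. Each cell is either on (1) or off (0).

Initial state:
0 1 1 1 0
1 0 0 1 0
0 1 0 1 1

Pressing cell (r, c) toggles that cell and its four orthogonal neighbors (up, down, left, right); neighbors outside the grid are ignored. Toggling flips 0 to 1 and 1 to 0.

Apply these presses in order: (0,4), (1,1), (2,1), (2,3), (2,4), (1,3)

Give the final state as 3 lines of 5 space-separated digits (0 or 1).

After press 1 at (0,4):
0 1 1 0 1
1 0 0 1 1
0 1 0 1 1

After press 2 at (1,1):
0 0 1 0 1
0 1 1 1 1
0 0 0 1 1

After press 3 at (2,1):
0 0 1 0 1
0 0 1 1 1
1 1 1 1 1

After press 4 at (2,3):
0 0 1 0 1
0 0 1 0 1
1 1 0 0 0

After press 5 at (2,4):
0 0 1 0 1
0 0 1 0 0
1 1 0 1 1

After press 6 at (1,3):
0 0 1 1 1
0 0 0 1 1
1 1 0 0 1

Answer: 0 0 1 1 1
0 0 0 1 1
1 1 0 0 1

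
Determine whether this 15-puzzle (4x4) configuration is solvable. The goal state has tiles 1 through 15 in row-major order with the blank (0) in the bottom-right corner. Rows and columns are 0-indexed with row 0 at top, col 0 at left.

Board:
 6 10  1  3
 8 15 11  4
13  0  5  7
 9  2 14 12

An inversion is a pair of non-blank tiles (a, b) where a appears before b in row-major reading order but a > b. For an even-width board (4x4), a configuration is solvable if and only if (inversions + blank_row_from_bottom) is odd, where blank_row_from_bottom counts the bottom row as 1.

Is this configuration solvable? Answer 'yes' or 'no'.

Inversions: 42
Blank is in row 2 (0-indexed from top), which is row 2 counting from the bottom (bottom = 1).
42 + 2 = 44, which is even, so the puzzle is not solvable.

Answer: no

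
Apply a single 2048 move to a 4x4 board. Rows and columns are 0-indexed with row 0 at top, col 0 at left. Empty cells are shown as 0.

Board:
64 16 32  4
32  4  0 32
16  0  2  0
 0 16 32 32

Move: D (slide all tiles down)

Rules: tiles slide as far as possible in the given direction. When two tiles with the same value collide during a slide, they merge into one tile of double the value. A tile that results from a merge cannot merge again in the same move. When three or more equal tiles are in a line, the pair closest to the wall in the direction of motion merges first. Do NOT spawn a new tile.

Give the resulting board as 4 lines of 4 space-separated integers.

Slide down:
col 0: [64, 32, 16, 0] -> [0, 64, 32, 16]
col 1: [16, 4, 0, 16] -> [0, 16, 4, 16]
col 2: [32, 0, 2, 32] -> [0, 32, 2, 32]
col 3: [4, 32, 0, 32] -> [0, 0, 4, 64]

Answer:  0  0  0  0
64 16 32  0
32  4  2  4
16 16 32 64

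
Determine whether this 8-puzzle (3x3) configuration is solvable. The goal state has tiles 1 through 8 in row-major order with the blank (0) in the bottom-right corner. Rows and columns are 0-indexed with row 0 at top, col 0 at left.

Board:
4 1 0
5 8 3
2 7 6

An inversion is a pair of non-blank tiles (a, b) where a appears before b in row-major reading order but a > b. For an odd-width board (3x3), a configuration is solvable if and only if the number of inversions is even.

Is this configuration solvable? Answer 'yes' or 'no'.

Answer: no

Derivation:
Inversions (pairs i<j in row-major order where tile[i] > tile[j] > 0): 11
11 is odd, so the puzzle is not solvable.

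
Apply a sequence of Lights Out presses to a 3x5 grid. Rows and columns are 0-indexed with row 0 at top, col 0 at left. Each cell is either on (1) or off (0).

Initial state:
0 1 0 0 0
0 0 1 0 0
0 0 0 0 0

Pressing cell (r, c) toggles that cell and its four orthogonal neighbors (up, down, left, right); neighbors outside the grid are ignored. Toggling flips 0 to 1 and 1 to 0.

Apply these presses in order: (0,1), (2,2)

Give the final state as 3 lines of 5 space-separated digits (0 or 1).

Answer: 1 0 1 0 0
0 1 0 0 0
0 1 1 1 0

Derivation:
After press 1 at (0,1):
1 0 1 0 0
0 1 1 0 0
0 0 0 0 0

After press 2 at (2,2):
1 0 1 0 0
0 1 0 0 0
0 1 1 1 0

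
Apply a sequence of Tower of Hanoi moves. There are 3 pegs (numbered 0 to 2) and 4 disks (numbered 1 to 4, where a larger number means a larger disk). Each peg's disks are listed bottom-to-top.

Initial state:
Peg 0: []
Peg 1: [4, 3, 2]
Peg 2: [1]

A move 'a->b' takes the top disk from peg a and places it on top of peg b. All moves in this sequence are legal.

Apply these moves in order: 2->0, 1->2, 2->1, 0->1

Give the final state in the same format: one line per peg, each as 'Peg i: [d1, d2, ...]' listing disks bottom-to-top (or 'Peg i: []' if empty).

After move 1 (2->0):
Peg 0: [1]
Peg 1: [4, 3, 2]
Peg 2: []

After move 2 (1->2):
Peg 0: [1]
Peg 1: [4, 3]
Peg 2: [2]

After move 3 (2->1):
Peg 0: [1]
Peg 1: [4, 3, 2]
Peg 2: []

After move 4 (0->1):
Peg 0: []
Peg 1: [4, 3, 2, 1]
Peg 2: []

Answer: Peg 0: []
Peg 1: [4, 3, 2, 1]
Peg 2: []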